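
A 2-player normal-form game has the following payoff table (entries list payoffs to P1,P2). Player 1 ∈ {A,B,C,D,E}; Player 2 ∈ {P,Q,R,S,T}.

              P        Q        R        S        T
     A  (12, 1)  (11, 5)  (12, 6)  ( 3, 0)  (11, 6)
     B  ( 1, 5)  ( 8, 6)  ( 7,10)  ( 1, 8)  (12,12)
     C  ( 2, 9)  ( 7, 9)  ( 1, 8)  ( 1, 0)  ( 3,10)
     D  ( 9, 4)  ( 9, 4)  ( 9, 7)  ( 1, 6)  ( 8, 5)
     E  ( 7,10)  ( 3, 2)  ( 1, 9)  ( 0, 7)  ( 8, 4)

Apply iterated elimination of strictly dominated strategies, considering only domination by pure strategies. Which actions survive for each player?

Survivors P1:{A,B} P2:{R,T}

P1 drop C (A beats it: P:12>2 Q:11>7 R:12>1 S:3>1 T:11>3)
P1 drop D (A beats it: P:12>9 Q:11>9 R:12>9 S:3>1 T:11>8)
P1 drop E (A beats it: P:12>7 Q:11>3 R:12>1 S:3>0 T:11>8)
P2 drop P (Q beats it: A:5>1 B:6>5)
P2 drop Q (R beats it: A:6>5 B:10>6)
P2 drop S (R beats it: A:6>0 B:10>8)
P1→{A,B} P2→{R,T}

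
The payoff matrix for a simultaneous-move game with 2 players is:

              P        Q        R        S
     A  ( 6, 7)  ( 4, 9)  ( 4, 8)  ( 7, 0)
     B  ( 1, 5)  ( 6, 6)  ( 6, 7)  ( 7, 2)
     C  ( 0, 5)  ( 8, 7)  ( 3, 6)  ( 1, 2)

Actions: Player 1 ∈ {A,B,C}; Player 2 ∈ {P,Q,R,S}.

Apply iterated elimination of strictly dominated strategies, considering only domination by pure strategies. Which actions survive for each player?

Survivors P1:{B,C} P2:{Q,R}

P2 drop P (Q beats it: A:9>7 B:6>5 C:7>5)
P2 drop S (Q beats it: A:9>0 B:6>2 C:7>2)
P1 drop A (B beats it: Q:6>4 R:6>4)
P1→{B,C} P2→{Q,R}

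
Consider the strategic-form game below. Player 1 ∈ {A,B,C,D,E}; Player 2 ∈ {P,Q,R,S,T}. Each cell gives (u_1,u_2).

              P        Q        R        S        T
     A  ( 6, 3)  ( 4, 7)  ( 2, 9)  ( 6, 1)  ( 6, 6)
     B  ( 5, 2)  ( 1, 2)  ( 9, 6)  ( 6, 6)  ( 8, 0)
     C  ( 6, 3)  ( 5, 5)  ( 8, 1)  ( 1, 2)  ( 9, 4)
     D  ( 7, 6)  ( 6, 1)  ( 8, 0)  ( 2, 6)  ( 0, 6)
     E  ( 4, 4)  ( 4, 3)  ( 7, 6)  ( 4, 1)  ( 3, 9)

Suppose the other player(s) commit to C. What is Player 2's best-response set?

u_2(P vs C) = 3
u_2(Q vs C) = 5
u_2(R vs C) = 1
u_2(S vs C) = 2
u_2(T vs C) = 4
max payoff 5 at {Q}

P2 best: {Q}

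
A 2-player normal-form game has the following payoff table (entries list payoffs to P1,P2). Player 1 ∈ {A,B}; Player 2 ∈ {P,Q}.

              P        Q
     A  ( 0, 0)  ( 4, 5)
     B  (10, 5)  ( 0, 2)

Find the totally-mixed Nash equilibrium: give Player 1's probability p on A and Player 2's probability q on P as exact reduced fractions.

P1 indiff ⇒ q·0+(1-q)·4 = q·10+(1-q)·0 ⇒ q(-10) = (1-q)(-4) ⇒ q = 2/7
P2 indiff ⇒ p·0+(1-p)·5 = p·5+(1-p)·2 ⇒ p(-5) = (1-p)(-3) ⇒ p = 3/8

p=3/8, q=2/7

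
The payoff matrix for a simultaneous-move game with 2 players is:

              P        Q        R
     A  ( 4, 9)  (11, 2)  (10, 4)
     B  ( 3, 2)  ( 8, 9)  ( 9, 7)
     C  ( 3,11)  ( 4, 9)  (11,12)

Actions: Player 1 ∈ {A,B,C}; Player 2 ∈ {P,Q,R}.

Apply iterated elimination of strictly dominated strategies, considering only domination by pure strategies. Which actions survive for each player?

IESDS → P1:{A,C} P2:{P,R}

P1 drop B (A beats it: P:4>3 Q:11>8 R:10>9)
P2 drop Q (P beats it: A:9>2 C:11>9)
P1→{A,C} P2→{P,R}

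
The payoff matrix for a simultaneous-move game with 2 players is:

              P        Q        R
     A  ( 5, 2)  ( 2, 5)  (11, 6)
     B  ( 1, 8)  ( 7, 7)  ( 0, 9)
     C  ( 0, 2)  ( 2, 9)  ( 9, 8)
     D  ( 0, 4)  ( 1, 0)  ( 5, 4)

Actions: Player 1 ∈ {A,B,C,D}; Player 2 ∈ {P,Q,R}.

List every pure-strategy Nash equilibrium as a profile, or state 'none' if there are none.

(A,P): not NE [P2→R gives 6>2]
(A,Q): not NE [P1→B gives 7>2; P2→R gives 6>5]
(A,R): NE
(B,P): not NE [P1→A gives 5>1; P2→R gives 9>8]
(B,Q): not NE [P2→R gives 9>7]
(B,R): not NE [P1→A gives 11>0]
(C,P): not NE [P1→A gives 5>0; P2→Q gives 9>2]
(C,Q): not NE [P1→B gives 7>2]
(C,R): not NE [P1→A gives 11>9; P2→Q gives 9>8]
(D,P): not NE [P1→A gives 5>0]
(D,Q): not NE [P1→B gives 7>1; P2→R gives 4>0]
(D,R): not NE [P1→A gives 11>5]

NE set: (A,R)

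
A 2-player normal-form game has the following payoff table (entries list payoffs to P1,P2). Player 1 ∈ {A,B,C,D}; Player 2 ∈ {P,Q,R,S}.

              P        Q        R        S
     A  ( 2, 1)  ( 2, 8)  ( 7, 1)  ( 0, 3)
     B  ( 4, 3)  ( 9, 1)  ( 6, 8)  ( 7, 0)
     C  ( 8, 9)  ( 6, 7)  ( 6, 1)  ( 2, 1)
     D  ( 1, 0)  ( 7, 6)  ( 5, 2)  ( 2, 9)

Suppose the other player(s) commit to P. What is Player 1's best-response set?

u_1(A vs P) = 2
u_1(B vs P) = 4
u_1(C vs P) = 8
u_1(D vs P) = 1
max payoff 8 at {C}

BR_1 = {C}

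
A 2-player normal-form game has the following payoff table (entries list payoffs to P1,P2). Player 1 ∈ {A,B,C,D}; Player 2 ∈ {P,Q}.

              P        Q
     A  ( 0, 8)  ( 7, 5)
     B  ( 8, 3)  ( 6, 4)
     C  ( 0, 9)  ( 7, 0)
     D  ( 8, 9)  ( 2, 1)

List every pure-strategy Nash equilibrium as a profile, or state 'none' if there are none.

PSNE = {(D,P)}

(A,P): not NE [P1→D gives 8>0]
(A,Q): not NE [P2→P gives 8>5]
(B,P): not NE [P2→Q gives 4>3]
(B,Q): not NE [P1→C gives 7>6]
(C,P): not NE [P1→D gives 8>0]
(C,Q): not NE [P2→P gives 9>0]
(D,P): NE
(D,Q): not NE [P1→C gives 7>2; P2→P gives 9>1]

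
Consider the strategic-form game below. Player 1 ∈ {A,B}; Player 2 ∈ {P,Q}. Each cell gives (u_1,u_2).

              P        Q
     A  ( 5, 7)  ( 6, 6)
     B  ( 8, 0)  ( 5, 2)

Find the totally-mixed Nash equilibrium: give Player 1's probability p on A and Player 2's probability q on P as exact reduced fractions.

P1 indiff ⇒ q·5+(1-q)·6 = q·8+(1-q)·5 ⇒ q(-3) = (1-q)(-1) ⇒ q = 1/4
P2 indiff ⇒ p·7+(1-p)·0 = p·6+(1-p)·2 ⇒ p(1) = (1-p)(2) ⇒ p = 2/3

p=2/3, q=1/4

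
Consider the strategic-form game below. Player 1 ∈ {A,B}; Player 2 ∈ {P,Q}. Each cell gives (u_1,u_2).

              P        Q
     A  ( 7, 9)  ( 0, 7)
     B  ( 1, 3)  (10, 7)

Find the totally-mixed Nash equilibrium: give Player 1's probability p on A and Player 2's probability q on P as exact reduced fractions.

(p,q) = (2/3, 5/8)

P1 indiff ⇒ q·7+(1-q)·0 = q·1+(1-q)·10 ⇒ q(6) = (1-q)(10) ⇒ q = 5/8
P2 indiff ⇒ p·9+(1-p)·3 = p·7+(1-p)·7 ⇒ p(2) = (1-p)(4) ⇒ p = 2/3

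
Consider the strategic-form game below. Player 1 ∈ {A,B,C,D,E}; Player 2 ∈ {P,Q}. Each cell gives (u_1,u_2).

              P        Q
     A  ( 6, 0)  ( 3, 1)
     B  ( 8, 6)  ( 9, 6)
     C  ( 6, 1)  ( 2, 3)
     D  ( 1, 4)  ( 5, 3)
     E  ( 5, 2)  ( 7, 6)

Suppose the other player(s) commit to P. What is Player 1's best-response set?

u_1(A vs P) = 6
u_1(B vs P) = 8
u_1(C vs P) = 6
u_1(D vs P) = 1
u_1(E vs P) = 5
max payoff 8 at {B}

P1 best: {B}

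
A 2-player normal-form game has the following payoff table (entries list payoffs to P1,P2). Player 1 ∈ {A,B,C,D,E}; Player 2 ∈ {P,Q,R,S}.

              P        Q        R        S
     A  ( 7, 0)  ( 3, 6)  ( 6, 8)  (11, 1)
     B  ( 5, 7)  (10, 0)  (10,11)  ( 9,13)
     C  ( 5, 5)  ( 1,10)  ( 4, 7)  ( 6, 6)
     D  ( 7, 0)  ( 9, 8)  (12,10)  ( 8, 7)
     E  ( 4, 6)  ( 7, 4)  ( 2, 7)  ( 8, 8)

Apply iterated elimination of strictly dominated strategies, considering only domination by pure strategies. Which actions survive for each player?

P1 drop C (A beats it: P:7>5 Q:3>1 R:6>4 S:11>6)
P1 drop E (B beats it: P:5>4 Q:10>7 R:10>2 S:9>8)
P2 drop P (R beats it: A:8>0 B:11>7 D:10>0)
P2 drop Q (R beats it: A:8>6 B:11>0 D:10>8)
P1→{A,B,D} P2→{R,S}

Survivors P1:{A,B,D} P2:{R,S}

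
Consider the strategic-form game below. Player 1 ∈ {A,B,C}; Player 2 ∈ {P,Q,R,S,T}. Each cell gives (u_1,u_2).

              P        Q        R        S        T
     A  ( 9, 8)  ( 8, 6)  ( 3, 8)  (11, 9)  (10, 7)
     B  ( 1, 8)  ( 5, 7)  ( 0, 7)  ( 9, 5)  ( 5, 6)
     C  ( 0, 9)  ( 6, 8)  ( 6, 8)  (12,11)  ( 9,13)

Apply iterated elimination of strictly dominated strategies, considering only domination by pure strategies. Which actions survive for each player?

IESDS → P1:{A,C} P2:{S,T}

P1 drop B (A beats it: P:9>1 Q:8>5 R:3>0 S:11>9 T:10>5)
P2 drop P (S beats it: A:9>8 C:11>9)
P2 drop Q (S beats it: A:9>6 C:11>8)
P2 drop R (S beats it: A:9>8 C:11>8)
P1→{A,C} P2→{S,T}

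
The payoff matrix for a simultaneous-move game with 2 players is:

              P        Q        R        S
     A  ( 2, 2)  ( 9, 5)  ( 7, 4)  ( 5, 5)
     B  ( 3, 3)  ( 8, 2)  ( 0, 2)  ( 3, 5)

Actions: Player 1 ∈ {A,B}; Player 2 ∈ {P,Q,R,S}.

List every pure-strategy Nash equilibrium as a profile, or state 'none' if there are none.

Nash profiles: (A,Q), (A,S)

(A,P): not NE [P1→B gives 3>2; P2→S gives 5>2]
(A,Q): NE
(A,R): not NE [P2→S gives 5>4]
(A,S): NE
(B,P): not NE [P2→S gives 5>3]
(B,Q): not NE [P1→A gives 9>8; P2→S gives 5>2]
(B,R): not NE [P1→A gives 7>0; P2→S gives 5>2]
(B,S): not NE [P1→A gives 5>3]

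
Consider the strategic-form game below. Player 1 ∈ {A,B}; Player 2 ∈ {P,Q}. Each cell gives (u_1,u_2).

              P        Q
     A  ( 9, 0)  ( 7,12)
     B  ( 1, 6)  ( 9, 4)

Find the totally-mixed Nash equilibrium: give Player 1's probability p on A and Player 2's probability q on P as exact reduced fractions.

P1 indiff ⇒ q·9+(1-q)·7 = q·1+(1-q)·9 ⇒ q(8) = (1-q)(2) ⇒ q = 1/5
P2 indiff ⇒ p·0+(1-p)·6 = p·12+(1-p)·4 ⇒ p(-12) = (1-p)(-2) ⇒ p = 1/7

(p,q) = (1/7, 1/5)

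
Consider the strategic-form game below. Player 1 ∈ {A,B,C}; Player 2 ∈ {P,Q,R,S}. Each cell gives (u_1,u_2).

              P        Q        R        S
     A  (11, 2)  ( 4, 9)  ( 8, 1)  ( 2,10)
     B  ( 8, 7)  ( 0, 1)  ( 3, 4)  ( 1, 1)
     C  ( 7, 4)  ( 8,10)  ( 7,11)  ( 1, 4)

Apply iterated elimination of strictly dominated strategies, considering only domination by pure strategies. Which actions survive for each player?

P1 drop B (A beats it: P:11>8 Q:4>0 R:8>3 S:2>1)
P2 drop P (Q beats it: A:9>2 C:10>4)
P1→{A,C} P2→{Q,R,S}

Remaining: P1:{A,C} P2:{Q,R,S}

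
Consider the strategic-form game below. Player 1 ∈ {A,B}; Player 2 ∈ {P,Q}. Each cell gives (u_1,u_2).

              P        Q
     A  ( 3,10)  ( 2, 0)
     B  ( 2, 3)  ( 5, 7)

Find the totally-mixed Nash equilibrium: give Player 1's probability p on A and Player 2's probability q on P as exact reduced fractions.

P1 indiff ⇒ q·3+(1-q)·2 = q·2+(1-q)·5 ⇒ q(1) = (1-q)(3) ⇒ q = 3/4
P2 indiff ⇒ p·10+(1-p)·3 = p·0+(1-p)·7 ⇒ p(10) = (1-p)(4) ⇒ p = 2/7

p=2/7, q=3/4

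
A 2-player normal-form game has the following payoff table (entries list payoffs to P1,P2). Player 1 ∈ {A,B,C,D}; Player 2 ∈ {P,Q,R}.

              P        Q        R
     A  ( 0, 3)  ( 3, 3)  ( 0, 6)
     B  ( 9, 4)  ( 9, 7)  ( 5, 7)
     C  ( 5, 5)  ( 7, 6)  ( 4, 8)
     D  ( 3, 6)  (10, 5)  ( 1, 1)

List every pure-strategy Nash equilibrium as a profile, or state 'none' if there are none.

(A,P): not NE [P1→B gives 9>0; P2→R gives 6>3]
(A,Q): not NE [P1→D gives 10>3; P2→R gives 6>3]
(A,R): not NE [P1→B gives 5>0]
(B,P): not NE [P2→R gives 7>4]
(B,Q): not NE [P1→D gives 10>9]
(B,R): NE
(C,P): not NE [P1→B gives 9>5; P2→R gives 8>5]
(C,Q): not NE [P1→D gives 10>7; P2→R gives 8>6]
(C,R): not NE [P1→B gives 5>4]
(D,P): not NE [P1→B gives 9>3]
(D,Q): not NE [P2→P gives 6>5]
(D,R): not NE [P1→B gives 5>1; P2→P gives 6>1]

Nash profiles: (B,R)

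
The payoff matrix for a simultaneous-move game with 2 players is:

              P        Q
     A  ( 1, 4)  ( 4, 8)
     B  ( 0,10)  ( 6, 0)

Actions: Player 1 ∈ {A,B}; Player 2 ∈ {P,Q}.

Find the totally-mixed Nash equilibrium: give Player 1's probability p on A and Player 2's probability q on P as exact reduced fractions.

p=5/7, q=2/3

P1 indiff ⇒ q·1+(1-q)·4 = q·0+(1-q)·6 ⇒ q(1) = (1-q)(2) ⇒ q = 2/3
P2 indiff ⇒ p·4+(1-p)·10 = p·8+(1-p)·0 ⇒ p(-4) = (1-p)(-10) ⇒ p = 5/7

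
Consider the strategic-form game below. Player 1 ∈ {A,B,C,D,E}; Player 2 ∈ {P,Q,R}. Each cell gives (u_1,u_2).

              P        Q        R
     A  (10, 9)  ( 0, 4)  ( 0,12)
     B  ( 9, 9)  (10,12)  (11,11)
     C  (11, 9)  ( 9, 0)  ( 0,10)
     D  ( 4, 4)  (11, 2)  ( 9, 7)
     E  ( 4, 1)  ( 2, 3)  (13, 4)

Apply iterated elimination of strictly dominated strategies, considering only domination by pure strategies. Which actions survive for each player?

P2 drop P (R beats it: A:12>9 B:11>9 C:10>9 D:7>4 E:4>1)
P1 drop A (B beats it: Q:10>0 R:11>0)
P1 drop C (B beats it: Q:10>9 R:11>0)
P1→{B,D,E} P2→{Q,R}

Remaining: P1:{B,D,E} P2:{Q,R}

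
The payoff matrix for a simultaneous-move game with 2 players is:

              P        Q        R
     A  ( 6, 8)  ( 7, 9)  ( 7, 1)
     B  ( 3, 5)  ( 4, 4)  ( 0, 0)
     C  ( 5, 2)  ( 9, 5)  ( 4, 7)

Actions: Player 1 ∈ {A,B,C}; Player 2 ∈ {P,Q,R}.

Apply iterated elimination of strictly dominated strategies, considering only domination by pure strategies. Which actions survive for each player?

IESDS → P1:{A,C} P2:{Q,R}

P1 drop B (A beats it: P:6>3 Q:7>4 R:7>0)
P2 drop P (Q beats it: A:9>8 C:5>2)
P1→{A,C} P2→{Q,R}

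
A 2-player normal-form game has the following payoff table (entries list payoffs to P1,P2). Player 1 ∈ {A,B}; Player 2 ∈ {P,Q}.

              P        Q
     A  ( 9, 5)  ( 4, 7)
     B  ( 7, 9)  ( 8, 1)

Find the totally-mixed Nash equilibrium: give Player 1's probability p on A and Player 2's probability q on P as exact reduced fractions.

(p,q) = (4/5, 2/3)

P1 indiff ⇒ q·9+(1-q)·4 = q·7+(1-q)·8 ⇒ q(2) = (1-q)(4) ⇒ q = 2/3
P2 indiff ⇒ p·5+(1-p)·9 = p·7+(1-p)·1 ⇒ p(-2) = (1-p)(-8) ⇒ p = 4/5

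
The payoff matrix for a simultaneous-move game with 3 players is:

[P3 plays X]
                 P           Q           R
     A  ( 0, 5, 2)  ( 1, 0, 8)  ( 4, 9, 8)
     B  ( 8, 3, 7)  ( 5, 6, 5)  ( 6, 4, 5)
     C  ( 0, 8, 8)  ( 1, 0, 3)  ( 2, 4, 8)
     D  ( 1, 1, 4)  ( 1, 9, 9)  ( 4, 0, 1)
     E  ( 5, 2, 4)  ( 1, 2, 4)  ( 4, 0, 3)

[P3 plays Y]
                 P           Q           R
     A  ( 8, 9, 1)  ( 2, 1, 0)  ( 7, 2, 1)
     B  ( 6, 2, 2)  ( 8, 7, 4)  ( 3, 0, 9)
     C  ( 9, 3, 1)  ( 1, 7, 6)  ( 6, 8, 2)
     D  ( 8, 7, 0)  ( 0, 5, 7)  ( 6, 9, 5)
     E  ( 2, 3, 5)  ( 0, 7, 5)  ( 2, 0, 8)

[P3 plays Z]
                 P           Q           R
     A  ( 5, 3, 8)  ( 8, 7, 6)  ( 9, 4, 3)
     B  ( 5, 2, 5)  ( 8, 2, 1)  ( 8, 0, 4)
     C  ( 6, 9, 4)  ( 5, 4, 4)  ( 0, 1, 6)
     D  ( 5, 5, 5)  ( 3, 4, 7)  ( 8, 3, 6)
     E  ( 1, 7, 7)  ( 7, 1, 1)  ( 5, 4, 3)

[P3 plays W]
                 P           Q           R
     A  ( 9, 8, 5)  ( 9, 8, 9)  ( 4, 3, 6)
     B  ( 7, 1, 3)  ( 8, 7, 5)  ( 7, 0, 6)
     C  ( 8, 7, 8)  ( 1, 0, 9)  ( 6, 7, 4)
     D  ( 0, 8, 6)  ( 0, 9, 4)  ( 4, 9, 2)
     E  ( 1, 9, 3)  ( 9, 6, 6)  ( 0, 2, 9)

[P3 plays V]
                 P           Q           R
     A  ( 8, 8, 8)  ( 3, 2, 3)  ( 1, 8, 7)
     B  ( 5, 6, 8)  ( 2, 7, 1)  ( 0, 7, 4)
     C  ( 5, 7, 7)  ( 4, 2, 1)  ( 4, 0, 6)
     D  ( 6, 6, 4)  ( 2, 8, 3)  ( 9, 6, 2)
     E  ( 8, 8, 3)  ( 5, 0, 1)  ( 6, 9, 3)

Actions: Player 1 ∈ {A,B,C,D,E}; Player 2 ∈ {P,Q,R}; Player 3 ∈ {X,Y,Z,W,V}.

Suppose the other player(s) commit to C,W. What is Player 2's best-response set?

u_2(P vs C,W) = 7
u_2(Q vs C,W) = 0
u_2(R vs C,W) = 7
max payoff 7 at {P,R}

BR_2 = {P,R}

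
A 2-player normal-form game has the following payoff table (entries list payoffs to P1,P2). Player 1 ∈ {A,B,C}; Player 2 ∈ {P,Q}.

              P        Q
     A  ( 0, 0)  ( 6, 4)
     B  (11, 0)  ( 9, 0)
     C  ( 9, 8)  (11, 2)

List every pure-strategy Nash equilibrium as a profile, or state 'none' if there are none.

PSNE = {(B,P)}

(A,P): not NE [P1→B gives 11>0; P2→Q gives 4>0]
(A,Q): not NE [P1→C gives 11>6]
(B,P): NE
(B,Q): not NE [P1→C gives 11>9]
(C,P): not NE [P1→B gives 11>9]
(C,Q): not NE [P2→P gives 8>2]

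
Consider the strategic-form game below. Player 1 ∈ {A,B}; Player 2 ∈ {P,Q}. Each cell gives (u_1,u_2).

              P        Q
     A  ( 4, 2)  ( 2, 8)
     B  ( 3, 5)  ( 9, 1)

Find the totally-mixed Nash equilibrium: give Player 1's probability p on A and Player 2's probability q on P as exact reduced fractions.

p=2/5, q=7/8

P1 indiff ⇒ q·4+(1-q)·2 = q·3+(1-q)·9 ⇒ q(1) = (1-q)(7) ⇒ q = 7/8
P2 indiff ⇒ p·2+(1-p)·5 = p·8+(1-p)·1 ⇒ p(-6) = (1-p)(-4) ⇒ p = 2/5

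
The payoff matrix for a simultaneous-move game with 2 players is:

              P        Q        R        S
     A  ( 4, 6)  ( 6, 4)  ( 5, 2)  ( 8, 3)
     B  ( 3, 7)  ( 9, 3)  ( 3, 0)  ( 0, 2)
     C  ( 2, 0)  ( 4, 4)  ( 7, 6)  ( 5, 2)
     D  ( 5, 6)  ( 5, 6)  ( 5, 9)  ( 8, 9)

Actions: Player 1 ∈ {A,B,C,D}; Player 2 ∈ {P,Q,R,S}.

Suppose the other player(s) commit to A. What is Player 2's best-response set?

argmax u_2 = {P}

u_2(P vs A) = 6
u_2(Q vs A) = 4
u_2(R vs A) = 2
u_2(S vs A) = 3
max payoff 6 at {P}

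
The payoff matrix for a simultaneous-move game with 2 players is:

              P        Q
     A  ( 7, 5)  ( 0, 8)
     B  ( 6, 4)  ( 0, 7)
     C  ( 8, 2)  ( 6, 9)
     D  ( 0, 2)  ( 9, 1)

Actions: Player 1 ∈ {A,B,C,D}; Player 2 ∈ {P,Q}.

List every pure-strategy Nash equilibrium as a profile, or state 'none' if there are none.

(A,P): not NE [P1→C gives 8>7; P2→Q gives 8>5]
(A,Q): not NE [P1→D gives 9>0]
(B,P): not NE [P1→C gives 8>6; P2→Q gives 7>4]
(B,Q): not NE [P1→D gives 9>0]
(C,P): not NE [P2→Q gives 9>2]
(C,Q): not NE [P1→D gives 9>6]
(D,P): not NE [P1→C gives 8>0]
(D,Q): not NE [P2→P gives 2>1]

Equilibria: none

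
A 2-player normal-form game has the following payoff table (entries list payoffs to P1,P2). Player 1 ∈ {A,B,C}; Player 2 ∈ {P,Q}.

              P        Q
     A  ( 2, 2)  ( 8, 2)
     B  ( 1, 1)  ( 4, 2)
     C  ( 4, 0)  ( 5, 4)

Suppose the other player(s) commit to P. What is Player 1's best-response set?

u_1(A vs P) = 2
u_1(B vs P) = 1
u_1(C vs P) = 4
max payoff 4 at {C}

P1 best: {C}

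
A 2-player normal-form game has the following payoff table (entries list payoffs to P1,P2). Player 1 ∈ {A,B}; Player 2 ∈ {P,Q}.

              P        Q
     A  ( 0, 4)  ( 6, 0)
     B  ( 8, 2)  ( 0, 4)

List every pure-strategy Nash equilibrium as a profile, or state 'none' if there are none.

Equilibria: none

(A,P): not NE [P1→B gives 8>0]
(A,Q): not NE [P2→P gives 4>0]
(B,P): not NE [P2→Q gives 4>2]
(B,Q): not NE [P1→A gives 6>0]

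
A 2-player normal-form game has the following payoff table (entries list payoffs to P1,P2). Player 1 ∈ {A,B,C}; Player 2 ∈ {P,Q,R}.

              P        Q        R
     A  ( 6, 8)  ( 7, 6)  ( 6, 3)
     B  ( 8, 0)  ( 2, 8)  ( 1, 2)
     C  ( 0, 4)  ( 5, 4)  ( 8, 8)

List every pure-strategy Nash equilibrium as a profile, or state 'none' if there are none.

PSNE = {(C,R)}

(A,P): not NE [P1→B gives 8>6]
(A,Q): not NE [P2→P gives 8>6]
(A,R): not NE [P1→C gives 8>6; P2→P gives 8>3]
(B,P): not NE [P2→Q gives 8>0]
(B,Q): not NE [P1→A gives 7>2]
(B,R): not NE [P1→C gives 8>1; P2→Q gives 8>2]
(C,P): not NE [P1→B gives 8>0; P2→R gives 8>4]
(C,Q): not NE [P1→A gives 7>5; P2→R gives 8>4]
(C,R): NE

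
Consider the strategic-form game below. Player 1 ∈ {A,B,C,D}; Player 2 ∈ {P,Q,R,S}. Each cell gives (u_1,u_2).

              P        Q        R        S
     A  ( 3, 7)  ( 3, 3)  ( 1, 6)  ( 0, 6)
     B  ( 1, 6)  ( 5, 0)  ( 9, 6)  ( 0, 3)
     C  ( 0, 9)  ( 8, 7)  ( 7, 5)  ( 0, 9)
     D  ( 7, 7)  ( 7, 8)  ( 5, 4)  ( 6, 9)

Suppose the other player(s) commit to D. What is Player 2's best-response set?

P2 best: {S}

u_2(P vs D) = 7
u_2(Q vs D) = 8
u_2(R vs D) = 4
u_2(S vs D) = 9
max payoff 9 at {S}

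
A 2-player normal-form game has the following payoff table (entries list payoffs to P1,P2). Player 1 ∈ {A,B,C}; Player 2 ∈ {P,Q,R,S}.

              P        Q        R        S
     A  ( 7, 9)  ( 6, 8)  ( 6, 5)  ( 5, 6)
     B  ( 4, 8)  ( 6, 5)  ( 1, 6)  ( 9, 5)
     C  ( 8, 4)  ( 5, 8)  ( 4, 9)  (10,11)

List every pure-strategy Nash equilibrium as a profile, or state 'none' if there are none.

(A,P): not NE [P1→C gives 8>7]
(A,Q): not NE [P2→P gives 9>8]
(A,R): not NE [P2→P gives 9>5]
(A,S): not NE [P1→C gives 10>5; P2→P gives 9>6]
(B,P): not NE [P1→C gives 8>4]
(B,Q): not NE [P2→P gives 8>5]
(B,R): not NE [P1→A gives 6>1; P2→P gives 8>6]
(B,S): not NE [P1→C gives 10>9; P2→P gives 8>5]
(C,P): not NE [P2→S gives 11>4]
(C,Q): not NE [P1→B gives 6>5; P2→S gives 11>8]
(C,R): not NE [P1→A gives 6>4; P2→S gives 11>9]
(C,S): NE

NE set: (C,S)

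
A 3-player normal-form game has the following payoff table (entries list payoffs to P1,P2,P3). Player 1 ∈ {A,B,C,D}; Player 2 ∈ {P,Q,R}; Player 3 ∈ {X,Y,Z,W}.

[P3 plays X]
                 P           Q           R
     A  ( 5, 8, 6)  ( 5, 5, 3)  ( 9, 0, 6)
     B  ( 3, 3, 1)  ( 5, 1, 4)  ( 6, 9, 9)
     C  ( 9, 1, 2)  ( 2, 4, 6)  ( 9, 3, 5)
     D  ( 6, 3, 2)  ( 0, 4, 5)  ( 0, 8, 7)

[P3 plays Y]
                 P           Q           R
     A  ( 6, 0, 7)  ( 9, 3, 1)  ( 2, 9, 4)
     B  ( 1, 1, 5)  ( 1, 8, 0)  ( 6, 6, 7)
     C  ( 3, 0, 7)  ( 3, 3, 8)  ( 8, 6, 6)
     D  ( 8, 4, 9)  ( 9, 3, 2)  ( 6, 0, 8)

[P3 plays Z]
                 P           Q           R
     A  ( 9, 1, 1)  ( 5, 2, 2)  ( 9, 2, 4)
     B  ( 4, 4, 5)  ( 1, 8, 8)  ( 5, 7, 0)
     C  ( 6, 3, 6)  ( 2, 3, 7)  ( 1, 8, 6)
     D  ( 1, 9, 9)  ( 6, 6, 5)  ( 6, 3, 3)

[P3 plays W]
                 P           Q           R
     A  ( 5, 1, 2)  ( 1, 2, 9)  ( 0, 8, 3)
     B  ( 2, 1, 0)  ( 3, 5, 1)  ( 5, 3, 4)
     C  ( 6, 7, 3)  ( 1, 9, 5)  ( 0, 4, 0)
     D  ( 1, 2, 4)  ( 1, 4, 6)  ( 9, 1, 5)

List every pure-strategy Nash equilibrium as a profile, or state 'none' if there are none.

(A,P,X): not NE [P1→C gives 9>5; P3→Y gives 7>6]
(A,P,Y): not NE [P1→D gives 8>6; P2→R gives 9>0]
(A,P,Z): not NE [P2→R gives 2>1; P3→Y gives 7>1]
(A,P,W): not NE [P1→C gives 6>5; P2→R gives 8>1; P3→Y gives 7>2]
(A,Q,X): not NE [P2→P gives 8>5; P3→W gives 9>3]
(A,Q,Y): not NE [P2→R gives 9>3; P3→W gives 9>1]
(A,Q,Z): not NE [P1→D gives 6>5; P3→W gives 9>2]
(A,Q,W): not NE [P1→B gives 3>1; P2→R gives 8>2]
(A,R,X): not NE [P2→P gives 8>0]
(A,R,Y): not NE [P1→C gives 8>2; P3→X gives 6>4]
(A,R,Z): not NE [P3→X gives 6>4]
(A,R,W): not NE [P1→D gives 9>0; P3→X gives 6>3]
(B,P,X): not NE [P1→C gives 9>3; P2→R gives 9>3; P3→Z gives 5>1]
(B,P,Y): not NE [P1→D gives 8>1; P2→Q gives 8>1]
(B,P,Z): not NE [P1→A gives 9>4; P2→Q gives 8>4]
(B,P,W): not NE [P1→C gives 6>2; P2→Q gives 5>1; P3→Z gives 5>0]
(B,Q,X): not NE [P2→R gives 9>1; P3→Z gives 8>4]
(B,Q,Y): not NE [P1→D gives 9>1; P3→Z gives 8>0]
(B,Q,Z): not NE [P1→D gives 6>1]
(B,Q,W): not NE [P3→Z gives 8>1]
(B,R,X): not NE [P1→C gives 9>6]
(B,R,Y): not NE [P1→C gives 8>6; P2→Q gives 8>6; P3→X gives 9>7]
(B,R,Z): not NE [P1→A gives 9>5; P2→Q gives 8>7; P3→X gives 9>0]
(B,R,W): not NE [P1→D gives 9>5; P2→Q gives 5>3; P3→X gives 9>4]
(C,P,X): not NE [P2→Q gives 4>1; P3→Y gives 7>2]
(C,P,Y): not NE [P1→D gives 8>3; P2→R gives 6>0]
(C,P,Z): not NE [P1→A gives 9>6; P2→R gives 8>3; P3→Y gives 7>6]
(C,P,W): not NE [P2→Q gives 9>7; P3→Y gives 7>3]
(C,Q,X): not NE [P1→B gives 5>2; P3→Y gives 8>6]
(C,Q,Y): not NE [P1→D gives 9>3; P2→R gives 6>3]
(C,Q,Z): not NE [P1→D gives 6>2; P2→R gives 8>3; P3→Y gives 8>7]
(C,Q,W): not NE [P1→B gives 3>1; P3→Y gives 8>5]
(C,R,X): not NE [P2→Q gives 4>3; P3→Z gives 6>5]
(C,R,Y): NE
(C,R,Z): not NE [P1→A gives 9>1]
(C,R,W): not NE [P1→D gives 9>0; P2→Q gives 9>4; P3→Z gives 6>0]
(D,P,X): not NE [P1→C gives 9>6; P2→R gives 8>3; P3→Z gives 9>2]
(D,P,Y): NE
(D,P,Z): not NE [P1→A gives 9>1]
(D,P,W): not NE [P1→C gives 6>1; P2→Q gives 4>2; P3→Z gives 9>4]
(D,Q,X): not NE [P1→B gives 5>0; P2→R gives 8>4; P3→W gives 6>5]
(D,Q,Y): not NE [P2→P gives 4>3; P3→W gives 6>2]
(D,Q,Z): not NE [P2→P gives 9>6; P3→W gives 6>5]
(D,Q,W): not NE [P1→B gives 3>1]
(D,R,X): not NE [P1→C gives 9>0; P3→Y gives 8>7]
(D,R,Y): not NE [P1→C gives 8>6; P2→P gives 4>0]
(D,R,Z): not NE [P1→A gives 9>6; P2→P gives 9>3; P3→Y gives 8>3]
(D,R,W): not NE [P2→Q gives 4>1; P3→Y gives 8>5]

PSNE = {(C,R,Y), (D,P,Y)}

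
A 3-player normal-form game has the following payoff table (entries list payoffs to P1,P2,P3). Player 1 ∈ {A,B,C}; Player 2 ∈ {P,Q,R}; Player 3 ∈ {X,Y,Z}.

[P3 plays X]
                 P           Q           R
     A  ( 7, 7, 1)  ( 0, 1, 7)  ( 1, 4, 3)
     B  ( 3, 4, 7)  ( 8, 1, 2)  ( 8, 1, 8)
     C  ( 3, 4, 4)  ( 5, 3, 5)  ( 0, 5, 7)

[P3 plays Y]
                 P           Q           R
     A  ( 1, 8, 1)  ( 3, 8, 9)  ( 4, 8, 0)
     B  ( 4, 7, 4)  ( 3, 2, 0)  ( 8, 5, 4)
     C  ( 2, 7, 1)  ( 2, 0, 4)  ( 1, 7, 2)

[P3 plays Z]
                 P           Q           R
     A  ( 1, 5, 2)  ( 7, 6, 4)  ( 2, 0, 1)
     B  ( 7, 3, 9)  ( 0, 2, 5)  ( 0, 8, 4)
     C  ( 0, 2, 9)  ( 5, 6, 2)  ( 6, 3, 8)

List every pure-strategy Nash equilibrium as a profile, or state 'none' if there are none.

(A,P,X): not NE [P3→Z gives 2>1]
(A,P,Y): not NE [P1→B gives 4>1; P3→Z gives 2>1]
(A,P,Z): not NE [P1→B gives 7>1; P2→Q gives 6>5]
(A,Q,X): not NE [P1→B gives 8>0; P2→P gives 7>1; P3→Y gives 9>7]
(A,Q,Y): NE
(A,Q,Z): not NE [P3→Y gives 9>4]
(A,R,X): not NE [P1→B gives 8>1; P2→P gives 7>4]
(A,R,Y): not NE [P1→B gives 8>4; P3→X gives 3>0]
(A,R,Z): not NE [P1→C gives 6>2; P2→Q gives 6>0; P3→X gives 3>1]
(B,P,X): not NE [P1→A gives 7>3; P3→Z gives 9>7]
(B,P,Y): not NE [P3→Z gives 9>4]
(B,P,Z): not NE [P2→R gives 8>3]
(B,Q,X): not NE [P2→P gives 4>1; P3→Z gives 5>2]
(B,Q,Y): not NE [P2→P gives 7>2; P3→Z gives 5>0]
(B,Q,Z): not NE [P1→A gives 7>0; P2→R gives 8>2]
(B,R,X): not NE [P2→P gives 4>1]
(B,R,Y): not NE [P2→P gives 7>5; P3→X gives 8>4]
(B,R,Z): not NE [P1→C gives 6>0; P3→X gives 8>4]
(C,P,X): not NE [P1→A gives 7>3; P2→R gives 5>4; P3→Z gives 9>4]
(C,P,Y): not NE [P1→B gives 4>2; P3→Z gives 9>1]
(C,P,Z): not NE [P1→B gives 7>0; P2→Q gives 6>2]
(C,Q,X): not NE [P1→B gives 8>5; P2→R gives 5>3]
(C,Q,Y): not NE [P1→B gives 3>2; P2→R gives 7>0; P3→X gives 5>4]
(C,Q,Z): not NE [P1→A gives 7>5; P3→X gives 5>2]
(C,R,X): not NE [P1→B gives 8>0; P3→Z gives 8>7]
(C,R,Y): not NE [P1→B gives 8>1; P3→Z gives 8>2]
(C,R,Z): not NE [P2→Q gives 6>3]

Nash profiles: (A,Q,Y)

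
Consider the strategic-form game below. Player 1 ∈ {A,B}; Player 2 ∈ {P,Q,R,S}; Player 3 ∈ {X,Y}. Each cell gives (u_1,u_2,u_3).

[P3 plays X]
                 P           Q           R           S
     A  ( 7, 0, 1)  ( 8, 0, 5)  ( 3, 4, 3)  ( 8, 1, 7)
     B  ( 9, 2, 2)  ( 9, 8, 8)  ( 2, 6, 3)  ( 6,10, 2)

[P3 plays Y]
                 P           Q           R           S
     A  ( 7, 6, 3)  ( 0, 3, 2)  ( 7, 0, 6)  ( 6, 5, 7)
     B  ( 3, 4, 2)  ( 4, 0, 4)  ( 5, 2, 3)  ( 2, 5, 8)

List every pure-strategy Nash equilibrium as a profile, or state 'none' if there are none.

(A,P,X): not NE [P1→B gives 9>7; P2→R gives 4>0; P3→Y gives 3>1]
(A,P,Y): NE
(A,Q,X): not NE [P1→B gives 9>8; P2→R gives 4>0]
(A,Q,Y): not NE [P1→B gives 4>0; P2→P gives 6>3; P3→X gives 5>2]
(A,R,X): not NE [P3→Y gives 6>3]
(A,R,Y): not NE [P2→P gives 6>0]
(A,S,X): not NE [P2→R gives 4>1]
(A,S,Y): not NE [P2→P gives 6>5]
(B,P,X): not NE [P2→S gives 10>2]
(B,P,Y): not NE [P1→A gives 7>3; P2→S gives 5>4]
(B,Q,X): not NE [P2→S gives 10>8]
(B,Q,Y): not NE [P2→S gives 5>0; P3→X gives 8>4]
(B,R,X): not NE [P1→A gives 3>2; P2→S gives 10>6]
(B,R,Y): not NE [P1→A gives 7>5; P2→S gives 5>2]
(B,S,X): not NE [P1→A gives 8>6; P3→Y gives 8>2]
(B,S,Y): not NE [P1→A gives 6>2]

NE set: (A,P,Y)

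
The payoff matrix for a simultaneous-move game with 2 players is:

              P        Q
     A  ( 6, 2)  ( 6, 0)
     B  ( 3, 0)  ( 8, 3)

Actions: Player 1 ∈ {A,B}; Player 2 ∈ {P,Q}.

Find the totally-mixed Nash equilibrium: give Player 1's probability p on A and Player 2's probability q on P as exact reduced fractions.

p=3/5, q=2/5

P1 indiff ⇒ q·6+(1-q)·6 = q·3+(1-q)·8 ⇒ q(3) = (1-q)(2) ⇒ q = 2/5
P2 indiff ⇒ p·2+(1-p)·0 = p·0+(1-p)·3 ⇒ p(2) = (1-p)(3) ⇒ p = 3/5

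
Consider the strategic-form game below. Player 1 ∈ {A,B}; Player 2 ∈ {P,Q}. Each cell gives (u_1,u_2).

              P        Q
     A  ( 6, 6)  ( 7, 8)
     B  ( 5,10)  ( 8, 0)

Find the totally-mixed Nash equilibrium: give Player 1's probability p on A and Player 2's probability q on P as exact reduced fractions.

(p,q) = (5/6, 1/2)

P1 indiff ⇒ q·6+(1-q)·7 = q·5+(1-q)·8 ⇒ q(1) = (1-q)(1) ⇒ q = 1/2
P2 indiff ⇒ p·6+(1-p)·10 = p·8+(1-p)·0 ⇒ p(-2) = (1-p)(-10) ⇒ p = 5/6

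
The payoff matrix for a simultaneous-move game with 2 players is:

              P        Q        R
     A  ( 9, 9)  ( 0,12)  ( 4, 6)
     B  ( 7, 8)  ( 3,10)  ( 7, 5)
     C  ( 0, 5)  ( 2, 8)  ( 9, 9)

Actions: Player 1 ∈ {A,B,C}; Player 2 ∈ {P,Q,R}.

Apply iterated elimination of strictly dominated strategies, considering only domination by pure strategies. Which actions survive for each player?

IESDS → P1:{B,C} P2:{Q,R}

P2 drop P (Q beats it: A:12>9 B:10>8 C:8>5)
P1 drop A (B beats it: Q:3>0 R:7>4)
P1→{B,C} P2→{Q,R}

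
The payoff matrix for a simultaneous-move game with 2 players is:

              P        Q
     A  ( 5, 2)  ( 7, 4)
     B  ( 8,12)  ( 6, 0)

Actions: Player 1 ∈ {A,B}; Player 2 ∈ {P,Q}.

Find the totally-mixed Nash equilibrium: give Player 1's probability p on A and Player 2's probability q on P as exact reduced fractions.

P1 mixes 6/7 on A; P2 mixes 1/4 on P

P1 indiff ⇒ q·5+(1-q)·7 = q·8+(1-q)·6 ⇒ q(-3) = (1-q)(-1) ⇒ q = 1/4
P2 indiff ⇒ p·2+(1-p)·12 = p·4+(1-p)·0 ⇒ p(-2) = (1-p)(-12) ⇒ p = 6/7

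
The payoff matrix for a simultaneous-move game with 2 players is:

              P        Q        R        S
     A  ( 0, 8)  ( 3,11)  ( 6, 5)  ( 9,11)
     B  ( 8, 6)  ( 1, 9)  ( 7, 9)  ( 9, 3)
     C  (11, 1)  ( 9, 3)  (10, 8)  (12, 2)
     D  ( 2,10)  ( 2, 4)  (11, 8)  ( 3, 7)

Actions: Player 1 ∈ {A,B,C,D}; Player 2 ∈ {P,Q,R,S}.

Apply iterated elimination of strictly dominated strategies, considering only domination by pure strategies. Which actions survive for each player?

IESDS → P1:{C,D} P2:{P,R}

P1 drop A (C beats it: P:11>0 Q:9>3 R:10>6 S:12>9)
P1 drop B (C beats it: P:11>8 Q:9>1 R:10>7 S:12>9)
P2 drop Q (R beats it: C:8>3 D:8>4)
P2 drop S (R beats it: C:8>2 D:8>7)
P1→{C,D} P2→{P,R}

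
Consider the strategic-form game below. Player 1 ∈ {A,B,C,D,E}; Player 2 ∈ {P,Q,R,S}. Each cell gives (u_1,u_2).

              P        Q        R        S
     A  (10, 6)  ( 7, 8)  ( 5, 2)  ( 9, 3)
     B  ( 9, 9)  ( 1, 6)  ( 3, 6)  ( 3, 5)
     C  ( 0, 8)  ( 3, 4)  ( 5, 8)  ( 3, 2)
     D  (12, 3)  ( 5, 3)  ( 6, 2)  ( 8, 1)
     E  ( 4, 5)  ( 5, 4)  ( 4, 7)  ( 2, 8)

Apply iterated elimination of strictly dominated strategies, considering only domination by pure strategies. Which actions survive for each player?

IESDS → P1:{A,D} P2:{P,Q}

P1 drop B (A beats it: P:10>9 Q:7>1 R:5>3 S:9>3)
P1 drop C (D beats it: P:12>0 Q:5>3 R:6>5 S:8>3)
P1 drop E (A beats it: P:10>4 Q:7>5 R:5>4 S:9>2)
P2 drop R (P beats it: A:6>2 D:3>2)
P2 drop S (P beats it: A:6>3 D:3>1)
P1→{A,D} P2→{P,Q}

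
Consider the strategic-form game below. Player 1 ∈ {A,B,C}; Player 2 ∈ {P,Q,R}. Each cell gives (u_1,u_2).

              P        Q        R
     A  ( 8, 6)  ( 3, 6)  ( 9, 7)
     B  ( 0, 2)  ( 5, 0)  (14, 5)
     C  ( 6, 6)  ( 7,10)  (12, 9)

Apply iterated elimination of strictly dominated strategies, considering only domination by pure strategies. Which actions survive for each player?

P2 drop P (R beats it: A:7>6 B:5>2 C:9>6)
P1 drop A (B beats it: Q:5>3 R:14>9)
P1→{B,C} P2→{Q,R}

Survivors P1:{B,C} P2:{Q,R}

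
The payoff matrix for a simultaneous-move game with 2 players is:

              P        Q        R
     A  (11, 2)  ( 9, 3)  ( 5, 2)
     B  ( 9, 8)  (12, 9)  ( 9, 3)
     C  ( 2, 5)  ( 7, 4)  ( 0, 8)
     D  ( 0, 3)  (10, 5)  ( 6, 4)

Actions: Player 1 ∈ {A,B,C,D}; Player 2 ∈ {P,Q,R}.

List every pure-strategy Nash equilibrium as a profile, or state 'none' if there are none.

(A,P): not NE [P2→Q gives 3>2]
(A,Q): not NE [P1→B gives 12>9]
(A,R): not NE [P1→B gives 9>5; P2→Q gives 3>2]
(B,P): not NE [P1→A gives 11>9; P2→Q gives 9>8]
(B,Q): NE
(B,R): not NE [P2→Q gives 9>3]
(C,P): not NE [P1→A gives 11>2; P2→R gives 8>5]
(C,Q): not NE [P1→B gives 12>7; P2→R gives 8>4]
(C,R): not NE [P1→B gives 9>0]
(D,P): not NE [P1→A gives 11>0; P2→Q gives 5>3]
(D,Q): not NE [P1→B gives 12>10]
(D,R): not NE [P1→B gives 9>6; P2→Q gives 5>4]

PSNE = {(B,Q)}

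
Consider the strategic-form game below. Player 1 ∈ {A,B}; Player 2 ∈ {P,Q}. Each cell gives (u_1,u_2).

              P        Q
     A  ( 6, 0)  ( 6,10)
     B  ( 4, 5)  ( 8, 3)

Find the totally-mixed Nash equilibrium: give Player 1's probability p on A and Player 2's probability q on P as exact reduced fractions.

p=1/6, q=1/2

P1 indiff ⇒ q·6+(1-q)·6 = q·4+(1-q)·8 ⇒ q(2) = (1-q)(2) ⇒ q = 1/2
P2 indiff ⇒ p·0+(1-p)·5 = p·10+(1-p)·3 ⇒ p(-10) = (1-p)(-2) ⇒ p = 1/6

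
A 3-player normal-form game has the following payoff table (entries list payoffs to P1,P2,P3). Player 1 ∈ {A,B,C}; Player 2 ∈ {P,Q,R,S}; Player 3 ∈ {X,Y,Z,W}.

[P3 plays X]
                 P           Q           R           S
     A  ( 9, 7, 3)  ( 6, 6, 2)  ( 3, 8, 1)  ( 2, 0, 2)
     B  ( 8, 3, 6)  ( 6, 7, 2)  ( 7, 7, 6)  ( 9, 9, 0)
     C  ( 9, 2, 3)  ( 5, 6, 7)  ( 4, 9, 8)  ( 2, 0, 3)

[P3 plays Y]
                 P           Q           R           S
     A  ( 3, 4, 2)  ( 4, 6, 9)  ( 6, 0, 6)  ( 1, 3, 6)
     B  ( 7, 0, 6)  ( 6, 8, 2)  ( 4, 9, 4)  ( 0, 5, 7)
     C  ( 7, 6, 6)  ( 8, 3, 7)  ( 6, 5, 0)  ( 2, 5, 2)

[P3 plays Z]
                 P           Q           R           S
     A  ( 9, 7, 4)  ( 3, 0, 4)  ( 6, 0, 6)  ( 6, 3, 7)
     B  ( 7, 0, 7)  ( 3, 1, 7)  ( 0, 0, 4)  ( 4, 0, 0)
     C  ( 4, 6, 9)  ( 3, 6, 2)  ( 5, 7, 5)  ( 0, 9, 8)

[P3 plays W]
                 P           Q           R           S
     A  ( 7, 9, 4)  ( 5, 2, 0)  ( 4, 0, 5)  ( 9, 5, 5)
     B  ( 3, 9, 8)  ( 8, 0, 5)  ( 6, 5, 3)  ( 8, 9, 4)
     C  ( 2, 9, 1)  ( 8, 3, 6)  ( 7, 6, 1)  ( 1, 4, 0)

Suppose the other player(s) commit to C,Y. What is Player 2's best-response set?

u_2(P vs C,Y) = 6
u_2(Q vs C,Y) = 3
u_2(R vs C,Y) = 5
u_2(S vs C,Y) = 5
max payoff 6 at {P}

P2 best: {P}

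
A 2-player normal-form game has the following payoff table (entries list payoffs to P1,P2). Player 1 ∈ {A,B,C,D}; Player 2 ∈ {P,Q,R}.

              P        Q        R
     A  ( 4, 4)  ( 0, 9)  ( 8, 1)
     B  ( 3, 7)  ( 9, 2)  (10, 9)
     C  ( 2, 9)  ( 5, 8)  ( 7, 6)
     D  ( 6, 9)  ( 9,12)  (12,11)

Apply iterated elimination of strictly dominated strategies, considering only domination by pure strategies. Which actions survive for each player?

IESDS → P1:{B,D} P2:{Q,R}

P1 drop A (D beats it: P:6>4 Q:9>0 R:12>8)
P1 drop C (B beats it: P:3>2 Q:9>5 R:10>7)
P2 drop P (R beats it: B:9>7 D:11>9)
P1→{B,D} P2→{Q,R}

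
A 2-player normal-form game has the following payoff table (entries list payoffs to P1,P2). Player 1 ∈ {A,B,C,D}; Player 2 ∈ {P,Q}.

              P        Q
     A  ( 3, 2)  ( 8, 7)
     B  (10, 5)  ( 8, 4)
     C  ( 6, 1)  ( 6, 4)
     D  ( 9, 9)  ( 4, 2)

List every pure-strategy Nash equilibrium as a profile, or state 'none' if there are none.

(A,P): not NE [P1→B gives 10>3; P2→Q gives 7>2]
(A,Q): NE
(B,P): NE
(B,Q): not NE [P2→P gives 5>4]
(C,P): not NE [P1→B gives 10>6; P2→Q gives 4>1]
(C,Q): not NE [P1→B gives 8>6]
(D,P): not NE [P1→B gives 10>9]
(D,Q): not NE [P1→B gives 8>4; P2→P gives 9>2]

PSNE = {(A,Q), (B,P)}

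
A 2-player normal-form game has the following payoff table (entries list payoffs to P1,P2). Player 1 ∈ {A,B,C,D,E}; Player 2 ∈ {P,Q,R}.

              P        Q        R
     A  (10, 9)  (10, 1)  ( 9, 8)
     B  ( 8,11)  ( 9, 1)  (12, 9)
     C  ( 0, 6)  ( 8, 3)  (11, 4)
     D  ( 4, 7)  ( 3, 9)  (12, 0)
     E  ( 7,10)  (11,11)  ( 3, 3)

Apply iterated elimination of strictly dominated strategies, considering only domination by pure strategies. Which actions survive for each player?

P1 drop C (B beats it: P:8>0 Q:9>8 R:12>11)
P2 drop R (P beats it: A:9>8 B:11>9 D:7>0 E:10>3)
P1 drop B (A beats it: P:10>8 Q:10>9)
P1 drop D (A beats it: P:10>4 Q:10>3)
P1→{A,E} P2→{P,Q}

IESDS → P1:{A,E} P2:{P,Q}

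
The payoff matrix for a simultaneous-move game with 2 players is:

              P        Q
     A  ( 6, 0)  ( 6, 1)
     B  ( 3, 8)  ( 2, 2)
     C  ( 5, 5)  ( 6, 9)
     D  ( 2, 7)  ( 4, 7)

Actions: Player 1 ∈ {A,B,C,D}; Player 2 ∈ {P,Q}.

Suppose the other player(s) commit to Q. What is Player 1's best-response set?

argmax u_1 = {A,C}

u_1(A vs Q) = 6
u_1(B vs Q) = 2
u_1(C vs Q) = 6
u_1(D vs Q) = 4
max payoff 6 at {A,C}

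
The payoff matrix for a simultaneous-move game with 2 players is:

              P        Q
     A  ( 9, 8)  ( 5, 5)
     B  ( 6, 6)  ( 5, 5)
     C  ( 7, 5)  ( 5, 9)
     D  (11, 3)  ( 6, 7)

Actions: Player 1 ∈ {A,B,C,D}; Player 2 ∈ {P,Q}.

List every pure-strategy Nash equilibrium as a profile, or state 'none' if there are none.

NE set: (D,Q)

(A,P): not NE [P1→D gives 11>9]
(A,Q): not NE [P1→D gives 6>5; P2→P gives 8>5]
(B,P): not NE [P1→D gives 11>6]
(B,Q): not NE [P1→D gives 6>5; P2→P gives 6>5]
(C,P): not NE [P1→D gives 11>7; P2→Q gives 9>5]
(C,Q): not NE [P1→D gives 6>5]
(D,P): not NE [P2→Q gives 7>3]
(D,Q): NE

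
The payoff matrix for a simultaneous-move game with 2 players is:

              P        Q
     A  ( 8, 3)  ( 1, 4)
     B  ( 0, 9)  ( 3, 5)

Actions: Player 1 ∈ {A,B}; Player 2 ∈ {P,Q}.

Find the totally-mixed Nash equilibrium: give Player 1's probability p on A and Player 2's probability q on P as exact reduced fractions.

P1 indiff ⇒ q·8+(1-q)·1 = q·0+(1-q)·3 ⇒ q(8) = (1-q)(2) ⇒ q = 1/5
P2 indiff ⇒ p·3+(1-p)·9 = p·4+(1-p)·5 ⇒ p(-1) = (1-p)(-4) ⇒ p = 4/5

(p,q) = (4/5, 1/5)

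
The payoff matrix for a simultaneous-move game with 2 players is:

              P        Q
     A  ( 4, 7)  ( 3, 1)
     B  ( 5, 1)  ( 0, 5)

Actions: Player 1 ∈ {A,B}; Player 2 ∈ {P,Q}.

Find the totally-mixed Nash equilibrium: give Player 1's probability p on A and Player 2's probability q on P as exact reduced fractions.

P1 indiff ⇒ q·4+(1-q)·3 = q·5+(1-q)·0 ⇒ q(-1) = (1-q)(-3) ⇒ q = 3/4
P2 indiff ⇒ p·7+(1-p)·1 = p·1+(1-p)·5 ⇒ p(6) = (1-p)(4) ⇒ p = 2/5

p=2/5, q=3/4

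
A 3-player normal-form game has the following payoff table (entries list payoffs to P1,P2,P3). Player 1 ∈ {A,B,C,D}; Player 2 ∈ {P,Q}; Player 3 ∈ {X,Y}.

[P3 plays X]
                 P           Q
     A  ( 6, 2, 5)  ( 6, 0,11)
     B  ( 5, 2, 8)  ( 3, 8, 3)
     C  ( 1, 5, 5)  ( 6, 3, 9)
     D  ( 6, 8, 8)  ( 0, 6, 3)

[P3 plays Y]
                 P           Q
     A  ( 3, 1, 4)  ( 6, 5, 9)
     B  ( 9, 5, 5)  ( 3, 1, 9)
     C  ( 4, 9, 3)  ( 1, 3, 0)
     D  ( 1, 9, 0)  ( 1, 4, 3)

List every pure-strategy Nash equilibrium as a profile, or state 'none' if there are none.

PSNE = {(A,P,X), (D,P,X)}

(A,P,X): NE
(A,P,Y): not NE [P1→B gives 9>3; P2→Q gives 5>1; P3→X gives 5>4]
(A,Q,X): not NE [P2→P gives 2>0]
(A,Q,Y): not NE [P3→X gives 11>9]
(B,P,X): not NE [P1→D gives 6>5; P2→Q gives 8>2]
(B,P,Y): not NE [P3→X gives 8>5]
(B,Q,X): not NE [P1→C gives 6>3; P3→Y gives 9>3]
(B,Q,Y): not NE [P1→A gives 6>3; P2→P gives 5>1]
(C,P,X): not NE [P1→D gives 6>1]
(C,P,Y): not NE [P1→B gives 9>4; P3→X gives 5>3]
(C,Q,X): not NE [P2→P gives 5>3]
(C,Q,Y): not NE [P1→A gives 6>1; P2→P gives 9>3; P3→X gives 9>0]
(D,P,X): NE
(D,P,Y): not NE [P1→B gives 9>1; P3→X gives 8>0]
(D,Q,X): not NE [P1→C gives 6>0; P2→P gives 8>6]
(D,Q,Y): not NE [P1→A gives 6>1; P2→P gives 9>4]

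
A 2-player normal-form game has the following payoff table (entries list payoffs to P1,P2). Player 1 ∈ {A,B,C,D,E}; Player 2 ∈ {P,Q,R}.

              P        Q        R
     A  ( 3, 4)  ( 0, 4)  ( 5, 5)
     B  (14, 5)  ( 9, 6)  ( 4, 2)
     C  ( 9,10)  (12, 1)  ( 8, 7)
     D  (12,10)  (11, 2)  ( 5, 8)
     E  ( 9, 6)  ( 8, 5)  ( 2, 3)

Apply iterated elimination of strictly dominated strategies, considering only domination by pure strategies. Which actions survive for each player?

Survivors P1:{B,C,D} P2:{P,Q}

P1 drop A (C beats it: P:9>3 Q:12>0 R:8>5)
P1 drop E (B beats it: P:14>9 Q:9>8 R:4>2)
P2 drop R (P beats it: B:5>2 C:10>7 D:10>8)
P1→{B,C,D} P2→{P,Q}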